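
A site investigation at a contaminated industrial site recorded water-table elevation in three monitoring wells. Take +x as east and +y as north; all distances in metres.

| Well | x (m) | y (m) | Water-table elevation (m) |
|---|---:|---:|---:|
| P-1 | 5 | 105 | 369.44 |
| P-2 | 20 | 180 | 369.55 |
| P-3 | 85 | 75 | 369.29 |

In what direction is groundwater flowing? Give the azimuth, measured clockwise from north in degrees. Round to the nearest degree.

144°

With h = a·x + b·y + c and P-1 as origin, the differences give:
  15·a + 75·b = +0.11
  80·a + (-30)·b = -0.15
Eliminate b (×(-30) and ×75, subtract): -6450·a = 7.950 → a = ∂h/∂x = -0.001233
Back-substitute: b = ∂h/∂y = +0.001713.
Flow direction (−∇h) has components (+0.001233 E, -0.001713 N).
Azimuth = atan2(E, N) = atan2(+0.001233, -0.001713) = 144.3° ≈ 144°.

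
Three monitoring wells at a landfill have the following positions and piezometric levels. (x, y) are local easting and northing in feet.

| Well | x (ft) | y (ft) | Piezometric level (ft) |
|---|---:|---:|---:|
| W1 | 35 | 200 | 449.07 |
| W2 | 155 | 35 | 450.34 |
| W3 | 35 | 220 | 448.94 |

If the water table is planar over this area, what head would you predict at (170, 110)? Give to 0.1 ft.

449.9 ft

With h = a·x + b·y + c and W1 as origin, the differences give:
  120·a + (-165)·b = +1.27
  0·a + 20·b = -0.13
Eliminate b (×20 and ×(-165), subtract): 2400·a = 3.950 → a = ∂h/∂x = +0.001646
Back-substitute: b = ∂h/∂y = -0.006500.
h(170, 110) = 449.07 + (+0.001646)·(135) + (-0.006500)·(-90) = 449.07 +0.222 +0.585 = 449.877 ft.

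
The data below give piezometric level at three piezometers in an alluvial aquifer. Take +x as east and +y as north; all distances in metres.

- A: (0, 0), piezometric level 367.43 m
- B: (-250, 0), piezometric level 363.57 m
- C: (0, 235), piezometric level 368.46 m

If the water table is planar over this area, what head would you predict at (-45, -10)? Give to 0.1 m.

366.7 m

∂h/∂x = (363.57 − 367.43) / (-250 − 0) = +0.01544
∂h/∂y = (368.46 − 367.43) / (235 − 0) = +0.004383
h(-45, -10) = 367.43 + (+0.01544)·(-45) + (+0.004383)·(-10) = 367.43 -0.695 -0.044 = 366.691 m.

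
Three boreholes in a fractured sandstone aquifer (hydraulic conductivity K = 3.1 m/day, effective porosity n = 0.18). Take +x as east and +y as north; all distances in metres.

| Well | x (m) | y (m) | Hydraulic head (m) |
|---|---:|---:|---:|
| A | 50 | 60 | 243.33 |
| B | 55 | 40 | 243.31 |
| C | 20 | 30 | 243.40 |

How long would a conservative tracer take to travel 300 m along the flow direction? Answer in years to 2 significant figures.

Differences from A: to B (Δx, Δy, Δh) = (5, -20, -0.02); to C = (-30, -30, +0.07).
Solve a·Δx + b·Δy = Δh: det = 5·(-30) − (-30)·(-20) = -750.
∂h/∂x = [(-0.02)·(-30) − (+0.07)·(-20)] / -750 = -0.002667
∂h/∂y = [5·(+0.07) − (-30)·(-0.02)] / -750 = +0.0003333
|∇h| = √(-0.002667² + 0.0003333²) = 0.002688
Seepage velocity v = K·i/n = 3.1 × 0.002688 / 0.18 = 0.04629 m/day.
t = 300 / 0.04629 = 6481 days = 17.7 years.

18 years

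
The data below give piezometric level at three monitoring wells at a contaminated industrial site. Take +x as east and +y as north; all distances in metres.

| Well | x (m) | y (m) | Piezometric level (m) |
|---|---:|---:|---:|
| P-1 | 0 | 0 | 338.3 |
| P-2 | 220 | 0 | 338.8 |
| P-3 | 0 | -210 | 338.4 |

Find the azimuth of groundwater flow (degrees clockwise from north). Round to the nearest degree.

∂h/∂x = (338.8 − 338.3) / (220 − 0) = +0.002273
∂h/∂y = (338.4 − 338.3) / (-210 − 0) = -0.0004762
Flow direction (−∇h) has components (-0.002273 E, +0.0004762 N).
Azimuth = atan2(E, N) = atan2(-0.002273, +0.0004762) = 281.8° ≈ 282°.

282°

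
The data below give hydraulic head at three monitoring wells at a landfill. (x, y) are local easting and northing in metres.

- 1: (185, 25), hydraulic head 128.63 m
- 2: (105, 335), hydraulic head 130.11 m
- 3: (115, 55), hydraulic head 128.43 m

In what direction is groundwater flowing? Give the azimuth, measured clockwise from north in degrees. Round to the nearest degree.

222°

With h = a·x + b·y + c and 1 as origin, the differences give:
  (-80)·a + 310·b = +1.48
  (-70)·a + 30·b = -0.20
Eliminate b (×30 and ×310, subtract): 19300·a = 106.400 → a = ∂h/∂x = +0.005513
Back-substitute: b = ∂h/∂y = +0.006197.
Flow direction (−∇h) has components (-0.005513 E, -0.006197 N).
Azimuth = atan2(E, N) = atan2(-0.005513, -0.006197) = 221.7° ≈ 222°.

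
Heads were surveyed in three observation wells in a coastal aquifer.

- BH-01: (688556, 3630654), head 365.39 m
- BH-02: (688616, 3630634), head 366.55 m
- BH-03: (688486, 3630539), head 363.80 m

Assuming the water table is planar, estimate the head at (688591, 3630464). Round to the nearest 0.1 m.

365.8 m

Differences from BH-01: to BH-02 (Δx, Δy, Δh) = (60, -20, +1.16); to BH-03 = (-70, -115, -1.59).
Solve a·Δx + b·Δy = Δh: det = 60·(-115) − (-70)·(-20) = -8300.
∂h/∂x = [(+1.16)·(-115) − (-1.59)·(-20)] / -8300 = +0.01990
∂h/∂y = [60·(-1.59) − (-70)·(+1.16)] / -8300 = +0.001711
h(688591, 3630464) = 365.39 + (+0.01990)·(35) + (+0.001711)·(-190) = 365.39 +0.697 -0.325 = 365.762 m.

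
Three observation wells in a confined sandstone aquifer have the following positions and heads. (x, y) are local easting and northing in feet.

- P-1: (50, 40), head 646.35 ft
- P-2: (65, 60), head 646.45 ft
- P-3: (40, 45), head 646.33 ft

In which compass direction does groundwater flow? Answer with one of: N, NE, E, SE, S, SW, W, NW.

With h = a·x + b·y + c and P-1 as origin, the differences give:
  15·a + 20·b = +0.10
  (-10)·a + 5·b = -0.02
Eliminate b (×5 and ×20, subtract): 275·a = 0.900 → a = ∂h/∂x = +0.003273
Back-substitute: b = ∂h/∂y = +0.002545.
Flow = −∇h = (-0.003273 east, -0.002545 north), which points southwest.

SW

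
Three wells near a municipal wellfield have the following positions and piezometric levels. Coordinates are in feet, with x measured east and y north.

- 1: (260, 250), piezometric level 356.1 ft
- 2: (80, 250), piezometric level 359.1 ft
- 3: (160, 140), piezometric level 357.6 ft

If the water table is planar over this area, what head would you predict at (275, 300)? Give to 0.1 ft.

355.9 ft

Three-point gradient (reference 1): Δ to 2 = (-180, 0, +3.0), Δ to 3 = (-100, -110, +1.5).
∂h/∂x = -0.01667, ∂h/∂y = +0.001515 (det = 19800).
h(275, 300) = 356.1 + (-0.01667)·(15) + (+0.001515)·(50) = 356.1 -0.250 +0.076 = 355.926 ft.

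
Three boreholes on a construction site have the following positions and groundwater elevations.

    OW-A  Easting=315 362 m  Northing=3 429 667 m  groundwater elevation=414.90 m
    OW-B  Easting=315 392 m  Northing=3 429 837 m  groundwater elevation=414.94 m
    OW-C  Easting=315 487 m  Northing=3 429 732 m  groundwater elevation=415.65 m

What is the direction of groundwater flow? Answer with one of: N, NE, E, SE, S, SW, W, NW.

Taking OW-A as reference: OW-B−OW-A = (30, 170, +0.04); OW-C−OW-A = (125, 65, +0.75).
Determinant of the coordinate differences = 30·65 − 125·170 = -19300.
∂h/∂x = [(+0.04)·65 − (+0.75)·170] / -19300 = +0.006472
∂h/∂y = [30·(+0.75) − 125·(+0.04)] / -19300 = -0.0009067
Flow = −∇h = (-0.006472 east, +0.0009067 north), which points west.

W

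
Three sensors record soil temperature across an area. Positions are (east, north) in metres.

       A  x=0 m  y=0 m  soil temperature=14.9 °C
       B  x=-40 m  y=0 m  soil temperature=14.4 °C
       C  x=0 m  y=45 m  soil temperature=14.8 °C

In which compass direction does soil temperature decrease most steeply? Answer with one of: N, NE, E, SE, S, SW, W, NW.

∂T/∂x = (14.4 − 14.9) / (-40 − 0) = +0.01250
∂T/∂y = (14.8 − 14.9) / (45 − 0) = -0.002222
Steepest decrease is along −∇f = (-0.01250 E, +0.002222 N) → west.

W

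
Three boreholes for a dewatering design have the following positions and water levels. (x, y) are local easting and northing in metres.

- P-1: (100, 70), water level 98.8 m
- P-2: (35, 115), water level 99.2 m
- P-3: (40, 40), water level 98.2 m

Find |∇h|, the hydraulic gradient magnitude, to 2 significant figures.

0.014

With h = a·x + b·y + c and P-1 as origin, the differences give:
  (-65)·a + 45·b = +0.4
  (-60)·a + (-30)·b = -0.6
Eliminate b (×(-30) and ×45, subtract): 4650·a = 15.00 → a = ∂h/∂x = +0.003226
Back-substitute: b = ∂h/∂y = +0.01355.
|∇h| = √(0.003226² + 0.01355²) = 0.01393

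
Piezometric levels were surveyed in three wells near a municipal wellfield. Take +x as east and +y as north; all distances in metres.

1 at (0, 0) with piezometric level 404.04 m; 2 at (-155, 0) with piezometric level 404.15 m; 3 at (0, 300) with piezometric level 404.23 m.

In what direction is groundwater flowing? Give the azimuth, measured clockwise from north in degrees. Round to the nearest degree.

132°

∂h/∂x = (404.15 − 404.04) / (-155 − 0) = -0.0007097
∂h/∂y = (404.23 − 404.04) / (300 − 0) = +0.0006333
Flow direction (−∇h) has components (+0.0007097 E, -0.0006333 N).
Azimuth = atan2(E, N) = atan2(+0.0007097, -0.0006333) = 131.7° ≈ 132°.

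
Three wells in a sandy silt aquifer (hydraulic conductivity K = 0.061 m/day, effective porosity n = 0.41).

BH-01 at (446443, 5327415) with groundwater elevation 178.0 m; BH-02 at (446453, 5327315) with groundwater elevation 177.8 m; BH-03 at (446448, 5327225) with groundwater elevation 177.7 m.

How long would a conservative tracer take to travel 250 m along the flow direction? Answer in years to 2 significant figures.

With h = a·x + b·y + c and BH-01 as origin, the differences give:
  10·a + (-100)·b = -0.2
  5·a + (-190)·b = -0.3
Eliminate b (×(-190) and ×(-100), subtract): -1400·a = 8.00 → a = ∂h/∂x = -0.005714
Back-substitute: b = ∂h/∂y = +0.001429.
|∇h| = √(-0.005714² + 0.001429²) = 0.00589
Seepage velocity v = K·i/n = 0.061 × 0.00589 / 0.41 = 0.0008763 m/day.
t = 250 / 0.0008763 = 2.853e+05 days = 781 years.

780 years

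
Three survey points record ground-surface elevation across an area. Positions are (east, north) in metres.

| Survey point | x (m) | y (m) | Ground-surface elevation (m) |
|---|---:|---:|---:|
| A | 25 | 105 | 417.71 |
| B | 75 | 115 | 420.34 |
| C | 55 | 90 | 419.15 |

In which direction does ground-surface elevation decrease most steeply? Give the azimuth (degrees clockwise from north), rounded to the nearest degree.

Differences from A: to B (Δx, Δy, Δh) = (50, 10, +2.63); to C = (30, -15, +1.44).
Determinant of the coordinate differences = 50·(-15) − 30·10 = -1050.
∂z/∂x = [(+2.63)·(-15) − (+1.44)·10] / -1050 = +0.05129
∂z/∂y = [50·(+1.44) − 30·(+2.63)] / -1050 = +0.006571
Steepest decrease is along −∇f: components (-0.05129 E, -0.006571 N).
Azimuth = atan2(-0.05129, -0.006571) = 262.7° ≈ 263°.

263°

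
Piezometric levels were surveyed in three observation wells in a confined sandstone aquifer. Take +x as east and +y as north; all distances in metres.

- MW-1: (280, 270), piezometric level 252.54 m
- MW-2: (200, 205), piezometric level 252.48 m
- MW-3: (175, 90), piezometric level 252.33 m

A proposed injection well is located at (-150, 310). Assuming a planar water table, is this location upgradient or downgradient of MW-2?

upgradient

Differences from MW-1: to MW-2 (Δx, Δy, Δh) = (-80, -65, -0.06); to MW-3 = (-105, -180, -0.21).
Determinant of the coordinate differences = (-80)·(-180) − (-105)·(-65) = 7575.
∂h/∂x = [(-0.06)·(-180) − (-0.21)·(-65)] / 7575 = -0.0003762
∂h/∂y = [(-80)·(-0.21) − (-105)·(-0.06)] / 7575 = +0.001386
Head at (-150, 310) = 252.54 + (-0.0003762)·(-430) + (+0.001386)·(40) = 252.76 m.
That is higher than the 252.48 m at MW-2, so the point is upgradient.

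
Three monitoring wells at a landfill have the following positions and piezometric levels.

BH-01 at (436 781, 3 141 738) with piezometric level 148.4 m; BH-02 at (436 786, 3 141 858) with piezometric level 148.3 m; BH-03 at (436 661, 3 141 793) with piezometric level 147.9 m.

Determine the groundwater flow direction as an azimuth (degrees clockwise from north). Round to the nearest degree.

With h = a·x + b·y + c and BH-01 as origin, the differences give:
  5·a + 120·b = -0.1
  (-120)·a + 55·b = -0.5
Eliminate b (×55 and ×120, subtract): 14675·a = 54.50 → a = ∂h/∂x = +0.003714
Back-substitute: b = ∂h/∂y = -0.0009881.
Flow direction (−∇h) has components (-0.003714 E, +0.0009881 N).
Azimuth = atan2(E, N) = atan2(-0.003714, +0.0009881) = 284.9° ≈ 285°.

285°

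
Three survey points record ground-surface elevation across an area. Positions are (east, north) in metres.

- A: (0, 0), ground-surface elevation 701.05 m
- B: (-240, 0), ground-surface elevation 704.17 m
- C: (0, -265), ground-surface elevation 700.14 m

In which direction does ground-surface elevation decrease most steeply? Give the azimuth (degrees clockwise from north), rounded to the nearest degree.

105°

∂z/∂x = (704.17 − 701.05) / (-240 − 0) = -0.01300
∂z/∂y = (700.14 − 701.05) / (-265 − 0) = +0.003434
Steepest decrease is along −∇f: components (+0.01300 E, -0.003434 N).
Azimuth = atan2(+0.01300, -0.003434) = 104.8° ≈ 105°.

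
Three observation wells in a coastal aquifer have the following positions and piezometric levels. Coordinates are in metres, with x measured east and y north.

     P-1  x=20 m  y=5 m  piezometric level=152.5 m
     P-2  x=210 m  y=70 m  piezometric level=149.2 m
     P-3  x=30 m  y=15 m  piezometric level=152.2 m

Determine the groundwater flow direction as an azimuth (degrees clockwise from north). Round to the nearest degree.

029°

Differences from P-1: to P-2 (Δx, Δy, Δh) = (190, 65, -3.3); to P-3 = (10, 10, -0.3).
Solve a·Δx + b·Δy = Δh: det = 190·10 − 10·65 = 1250.
∂h/∂x = [(-3.3)·10 − (-0.3)·65] / 1250 = -0.01080
∂h/∂y = [190·(-0.3) − 10·(-3.3)] / 1250 = -0.01920
Flow direction (−∇h) has components (+0.01080 E, +0.01920 N).
Azimuth = atan2(E, N) = atan2(+0.01080, +0.01920) = 29.4° ≈ 029°.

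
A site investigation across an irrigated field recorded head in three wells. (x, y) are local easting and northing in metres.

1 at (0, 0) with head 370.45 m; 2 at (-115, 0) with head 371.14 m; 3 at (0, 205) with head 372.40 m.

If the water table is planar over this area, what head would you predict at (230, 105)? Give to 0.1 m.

∂h/∂x = (371.14 − 370.45) / (-115 − 0) = -0.006000
∂h/∂y = (372.40 − 370.45) / (205 − 0) = +0.009512
h(230, 105) = 370.45 + (-0.006000)·(230) + (+0.009512)·(105) = 370.45 -1.380 +0.999 = 370.069 m.

370.1 m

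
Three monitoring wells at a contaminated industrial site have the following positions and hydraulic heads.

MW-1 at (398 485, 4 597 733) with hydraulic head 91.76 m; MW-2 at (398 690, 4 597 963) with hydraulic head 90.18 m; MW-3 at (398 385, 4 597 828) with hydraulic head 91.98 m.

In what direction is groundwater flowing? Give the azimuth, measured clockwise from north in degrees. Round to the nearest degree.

Three-point gradient (reference MW-1): Δ to MW-2 = (205, 230, -1.58), Δ to MW-3 = (-100, 95, +0.22).
∂h/∂x = -0.004725, ∂h/∂y = -0.002658 (det = 42475).
Flow direction (−∇h) has components (+0.004725 E, +0.002658 N).
Azimuth = atan2(E, N) = atan2(+0.004725, +0.002658) = 60.6° ≈ 061°.

061°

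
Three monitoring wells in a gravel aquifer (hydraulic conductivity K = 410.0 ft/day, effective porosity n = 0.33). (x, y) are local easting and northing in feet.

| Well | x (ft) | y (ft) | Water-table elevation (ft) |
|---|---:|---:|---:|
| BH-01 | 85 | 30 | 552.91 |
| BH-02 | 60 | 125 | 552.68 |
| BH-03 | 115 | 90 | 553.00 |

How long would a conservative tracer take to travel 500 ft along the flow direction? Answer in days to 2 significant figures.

Three-point gradient (reference BH-01): Δ to BH-02 = (-25, 95, -0.23), Δ to BH-03 = (30, 60, +0.09).
∂h/∂x = +0.005138, ∂h/∂y = -0.001069 (det = -4350).
|∇h| = √(0.005138² + -0.001069²) = 0.005248
Seepage velocity v = K·i/n = 410.0 × 0.005248 / 0.33 = 6.52 ft/day.
t = 500 / 6.52 = 76.69 days.

77 days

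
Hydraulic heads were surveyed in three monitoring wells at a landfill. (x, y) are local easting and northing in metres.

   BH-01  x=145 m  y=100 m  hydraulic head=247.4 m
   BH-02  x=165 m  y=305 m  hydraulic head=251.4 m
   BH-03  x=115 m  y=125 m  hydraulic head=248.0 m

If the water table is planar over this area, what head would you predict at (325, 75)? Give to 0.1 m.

246.3 m

Taking BH-01 as reference: BH-02−BH-01 = (20, 205, +4.0); BH-03−BH-01 = (-30, 25, +0.6).
Solve a·Δx + b·Δy = Δh: det = 20·25 − (-30)·205 = 6650.
∂h/∂x = [(+4.0)·25 − (+0.6)·205] / 6650 = -0.003459
∂h/∂y = [20·(+0.6) − (-30)·(+4.0)] / 6650 = +0.01985
h(325, 75) = 247.4 + (-0.003459)·(180) + (+0.01985)·(-25) = 247.4 -0.623 -0.496 = 246.281 m.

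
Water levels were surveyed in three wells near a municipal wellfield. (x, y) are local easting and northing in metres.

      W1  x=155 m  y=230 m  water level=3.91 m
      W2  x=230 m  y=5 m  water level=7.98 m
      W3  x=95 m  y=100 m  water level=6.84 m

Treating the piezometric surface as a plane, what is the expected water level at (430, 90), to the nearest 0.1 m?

5.2 m

With h = a·x + b·y + c and W1 as origin, the differences give:
  75·a + (-225)·b = +4.07
  (-60)·a + (-130)·b = +2.93
Eliminate b (×(-130) and ×(-225), subtract): -23250·a = 130.150 → a = ∂h/∂x = -0.005598
Back-substitute: b = ∂h/∂y = -0.01995.
h(430, 90) = 3.91 + (-0.005598)·(275) + (-0.01995)·(-140) = 3.91 -1.539 +2.794 = 5.164 m.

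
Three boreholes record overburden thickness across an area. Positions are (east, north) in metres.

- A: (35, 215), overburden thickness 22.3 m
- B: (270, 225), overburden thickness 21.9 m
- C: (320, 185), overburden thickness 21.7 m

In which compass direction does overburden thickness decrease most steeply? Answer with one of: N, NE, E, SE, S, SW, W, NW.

SE

Differences from A: to B (Δx, Δy, Δh) = (235, 10, -0.4); to C = (285, -30, -0.6).
Determinant of the coordinate differences = 235·(-30) − 285·10 = -9900.
∂d/∂x = [(-0.4)·(-30) − (-0.6)·10] / -9900 = -0.001818
∂d/∂y = [235·(-0.6) − 285·(-0.4)] / -9900 = +0.002727
Steepest decrease is along −∇f = (+0.001818 E, -0.002727 N) → southeast.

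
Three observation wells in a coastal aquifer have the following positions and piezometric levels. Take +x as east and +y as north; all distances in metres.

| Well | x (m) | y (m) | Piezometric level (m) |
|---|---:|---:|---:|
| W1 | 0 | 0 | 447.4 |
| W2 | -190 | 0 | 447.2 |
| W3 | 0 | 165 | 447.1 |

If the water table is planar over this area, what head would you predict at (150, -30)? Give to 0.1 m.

447.6 m

∂h/∂x = (447.2 − 447.4) / (-190 − 0) = +0.001053
∂h/∂y = (447.1 − 447.4) / (165 − 0) = -0.001818
h(150, -30) = 447.4 + (+0.001053)·(150) + (-0.001818)·(-30) = 447.4 +0.158 +0.055 = 447.612 m.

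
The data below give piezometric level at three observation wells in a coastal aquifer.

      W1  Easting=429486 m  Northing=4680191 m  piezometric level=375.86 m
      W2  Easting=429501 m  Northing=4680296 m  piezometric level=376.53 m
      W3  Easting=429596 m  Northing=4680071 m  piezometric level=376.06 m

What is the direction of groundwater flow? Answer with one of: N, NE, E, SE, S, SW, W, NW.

SW

With h = a·x + b·y + c and W1 as origin, the differences give:
  15·a + 105·b = +0.67
  110·a + (-120)·b = +0.20
Eliminate b (×(-120) and ×105, subtract): -13350·a = -101.400 → a = ∂h/∂x = +0.007596
Back-substitute: b = ∂h/∂y = +0.005296.
Flow = −∇h = (-0.007596 east, -0.005296 north), which points southwest.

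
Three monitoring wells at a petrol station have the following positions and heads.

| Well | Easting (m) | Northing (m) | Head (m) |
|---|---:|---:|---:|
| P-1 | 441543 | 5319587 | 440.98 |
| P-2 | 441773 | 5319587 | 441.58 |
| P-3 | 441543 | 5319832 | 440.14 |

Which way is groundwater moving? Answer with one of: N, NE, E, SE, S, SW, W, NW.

NW

∂h/∂x = (441.58 − 440.98) / (441773 − 441543) = +0.002609
∂h/∂y = (440.14 − 440.98) / (5319832 − 5319587) = -0.003429
Flow = −∇h = (-0.002609 east, +0.003429 north), which points northwest.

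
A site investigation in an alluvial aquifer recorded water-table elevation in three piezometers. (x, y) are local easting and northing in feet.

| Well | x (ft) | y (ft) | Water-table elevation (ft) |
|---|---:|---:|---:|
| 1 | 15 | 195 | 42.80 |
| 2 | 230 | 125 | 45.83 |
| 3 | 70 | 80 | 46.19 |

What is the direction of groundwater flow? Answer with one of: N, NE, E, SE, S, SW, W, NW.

N

Three-point gradient (reference 1): Δ to 2 = (215, -70, +3.03), Δ to 3 = (55, -115, +3.39).
∂h/∂x = +0.005325, ∂h/∂y = -0.02693 (det = -20875).
Flow = −∇h = (-0.005325 east, +0.02693 north), which points north.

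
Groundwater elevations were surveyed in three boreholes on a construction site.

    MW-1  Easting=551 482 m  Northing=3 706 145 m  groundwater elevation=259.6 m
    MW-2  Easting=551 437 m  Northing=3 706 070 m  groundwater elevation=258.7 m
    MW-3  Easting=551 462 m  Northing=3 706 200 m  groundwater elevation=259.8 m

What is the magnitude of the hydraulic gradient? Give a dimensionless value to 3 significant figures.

With h = a·x + b·y + c and MW-1 as origin, the differences give:
  (-45)·a + (-75)·b = -0.9
  (-20)·a + 55·b = +0.2
Eliminate b (×55 and ×(-75), subtract): -3975·a = -34.50 → a = ∂h/∂x = +0.008679
Back-substitute: b = ∂h/∂y = +0.006792.
|∇h| = √(0.008679² + 0.006792²) = 0.01102

0.0110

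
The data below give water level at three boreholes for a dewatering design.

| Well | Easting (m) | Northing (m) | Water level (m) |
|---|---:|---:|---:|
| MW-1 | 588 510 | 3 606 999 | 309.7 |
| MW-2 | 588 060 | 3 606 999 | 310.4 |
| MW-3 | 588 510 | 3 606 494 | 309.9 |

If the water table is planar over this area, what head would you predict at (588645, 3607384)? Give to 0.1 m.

309.3 m

∂h/∂x = (310.4 − 309.7) / (588060 − 588510) = -0.001556
∂h/∂y = (309.9 − 309.7) / (3606494 − 3606999) = -0.0003960
h(588645, 3607384) = 309.7 + (-0.001556)·(135) + (-0.0003960)·(385) = 309.7 -0.210 -0.152 = 309.338 m.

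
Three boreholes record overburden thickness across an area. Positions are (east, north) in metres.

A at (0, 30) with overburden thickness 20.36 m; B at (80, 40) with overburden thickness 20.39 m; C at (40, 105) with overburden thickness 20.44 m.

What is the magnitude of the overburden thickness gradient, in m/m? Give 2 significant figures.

0.00096 m/m

With d = a·x + b·y + c and A as origin, the differences give:
  80·a + 10·b = +0.03
  40·a + 75·b = +0.08
Eliminate b (×75 and ×10, subtract): 5600·a = 1.450 → a = ∂d/∂x = +0.0002589
Back-substitute: b = ∂d/∂y = +0.0009286.
|∇f| = √(0.0002589² + 0.0009286²) = 0.000964 m/m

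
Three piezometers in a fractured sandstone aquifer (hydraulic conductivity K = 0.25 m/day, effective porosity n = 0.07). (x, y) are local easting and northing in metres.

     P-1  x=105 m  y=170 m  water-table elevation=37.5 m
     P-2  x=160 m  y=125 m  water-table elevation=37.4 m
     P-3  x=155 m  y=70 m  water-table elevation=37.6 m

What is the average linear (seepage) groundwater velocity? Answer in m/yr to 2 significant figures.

Differences from P-1: to P-2 (Δx, Δy, Δh) = (55, -45, -0.1); to P-3 = (50, -100, +0.1).
Determinant of the coordinate differences = 55·(-100) − 50·(-45) = -3250.
∂h/∂x = [(-0.1)·(-100) − (+0.1)·(-45)] / -3250 = -0.004462
∂h/∂y = [55·(+0.1) − 50·(-0.1)] / -3250 = -0.003231
|∇h| = √(-0.004462² + -0.003231²) = 0.005509
Seepage velocity v = K·i/n = 0.25 × 0.005509 / 0.07 = 0.01967 m/day = 7.184 m/yr.

7.2 m/yr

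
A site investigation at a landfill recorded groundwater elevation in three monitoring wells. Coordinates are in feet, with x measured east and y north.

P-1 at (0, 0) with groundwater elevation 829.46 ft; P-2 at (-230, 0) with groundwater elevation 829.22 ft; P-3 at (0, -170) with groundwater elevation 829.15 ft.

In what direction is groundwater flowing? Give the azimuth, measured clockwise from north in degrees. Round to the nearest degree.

210°

∂h/∂x = (829.22 − 829.46) / (-230 − 0) = +0.001043
∂h/∂y = (829.15 − 829.46) / (-170 − 0) = +0.001824
Flow direction (−∇h) has components (-0.001043 E, -0.001824 N).
Azimuth = atan2(E, N) = atan2(-0.001043, -0.001824) = 209.8° ≈ 210°.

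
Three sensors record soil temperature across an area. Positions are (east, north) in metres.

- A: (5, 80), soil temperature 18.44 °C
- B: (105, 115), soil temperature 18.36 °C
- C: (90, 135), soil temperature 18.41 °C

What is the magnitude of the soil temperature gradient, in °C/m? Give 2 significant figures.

0.0020 °C/m

Three-point gradient (reference A): Δ to B = (100, 35, -0.08), Δ to C = (85, 55, -0.03).
∂T/∂x = -0.001327, ∂T/∂y = +0.001505 (det = 2525).
|∇f| = √(-0.001327² + 0.001505²) = 0.002006 °C/m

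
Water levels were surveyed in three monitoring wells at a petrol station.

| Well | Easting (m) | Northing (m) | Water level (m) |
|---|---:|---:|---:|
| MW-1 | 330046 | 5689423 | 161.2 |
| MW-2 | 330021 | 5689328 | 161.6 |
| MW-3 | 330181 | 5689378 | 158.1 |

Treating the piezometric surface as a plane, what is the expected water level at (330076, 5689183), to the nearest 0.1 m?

160.1 m

Differences from MW-1: to MW-2 (Δx, Δy, Δh) = (-25, -95, +0.4); to MW-3 = (135, -45, -3.1).
Determinant of the coordinate differences = (-25)·(-45) − 135·(-95) = 13950.
∂h/∂x = [(+0.4)·(-45) − (-3.1)·(-95)] / 13950 = -0.02240
∂h/∂y = [(-25)·(-3.1) − 135·(+0.4)] / 13950 = +0.001685
h(330076, 5689183) = 161.2 + (-0.02240)·(30) + (+0.001685)·(-240) = 161.2 -0.672 -0.404 = 160.124 m.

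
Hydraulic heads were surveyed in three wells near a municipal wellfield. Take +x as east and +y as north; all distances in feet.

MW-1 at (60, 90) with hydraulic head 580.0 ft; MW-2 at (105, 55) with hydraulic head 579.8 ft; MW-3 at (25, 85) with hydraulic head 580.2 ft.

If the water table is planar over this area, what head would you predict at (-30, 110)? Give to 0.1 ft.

Three-point gradient (reference MW-1): Δ to MW-2 = (45, -35, -0.2), Δ to MW-3 = (-35, -5, +0.2).
∂h/∂x = -0.005517, ∂h/∂y = -0.001379 (det = -1450).
h(-30, 110) = 580.0 + (-0.005517)·(-90) + (-0.001379)·(20) = 580.0 +0.497 -0.028 = 580.469 ft.

580.5 ft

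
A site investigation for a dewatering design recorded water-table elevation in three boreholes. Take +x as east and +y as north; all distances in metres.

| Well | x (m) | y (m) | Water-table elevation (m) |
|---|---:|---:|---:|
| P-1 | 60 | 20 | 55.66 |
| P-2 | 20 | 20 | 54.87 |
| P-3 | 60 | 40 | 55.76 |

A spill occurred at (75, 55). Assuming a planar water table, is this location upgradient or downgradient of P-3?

Taking P-1 as reference: P-2−P-1 = (-40, 0, -0.79); P-3−P-1 = (0, 20, +0.10).
Solve a·Δx + b·Δy = Δh: det = (-40)·20 − 0·0 = -800.
∂h/∂x = [(-0.79)·20 − (+0.10)·0] / -800 = +0.01975
∂h/∂y = [(-40)·(+0.10) − 0·(-0.79)] / -800 = +0.005000
Head at (75, 55) = 55.66 + (+0.01975)·(15) + (+0.005000)·(35) = 56.13 m.
That is higher than the 55.76 m at P-3, so the point is upgradient.

upgradient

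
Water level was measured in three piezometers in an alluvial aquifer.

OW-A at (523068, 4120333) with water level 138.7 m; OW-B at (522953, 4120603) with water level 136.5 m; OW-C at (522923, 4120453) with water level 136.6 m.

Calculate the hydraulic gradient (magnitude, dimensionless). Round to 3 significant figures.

0.0123

With h = a·x + b·y + c and OW-A as origin, the differences give:
  (-115)·a + 270·b = -2.2
  (-145)·a + 120·b = -2.1
Eliminate b (×120 and ×270, subtract): 25350·a = 303.00 → a = ∂h/∂x = +0.01195
Back-substitute: b = ∂h/∂y = -0.003057.
|∇h| = √(0.01195² + -0.003057²) = 0.01233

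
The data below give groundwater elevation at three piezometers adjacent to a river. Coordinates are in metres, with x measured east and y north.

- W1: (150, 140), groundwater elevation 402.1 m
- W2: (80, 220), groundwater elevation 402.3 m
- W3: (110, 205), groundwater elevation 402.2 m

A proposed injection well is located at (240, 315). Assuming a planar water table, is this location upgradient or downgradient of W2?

Differences from W1: to W2 (Δx, Δy, Δh) = (-70, 80, +0.2); to W3 = (-40, 65, +0.1).
Determinant of the coordinate differences = (-70)·65 − (-40)·80 = -1350.
∂h/∂x = [(+0.2)·65 − (+0.1)·80] / -1350 = -0.003704
∂h/∂y = [(-70)·(+0.1) − (-40)·(+0.2)] / -1350 = -0.0007407
Head at (240, 315) = 402.1 + (-0.003704)·(90) + (-0.0007407)·(175) = 401.64 m.
That is lower than the 402.3 m at W2, so the point is downgradient.

downgradient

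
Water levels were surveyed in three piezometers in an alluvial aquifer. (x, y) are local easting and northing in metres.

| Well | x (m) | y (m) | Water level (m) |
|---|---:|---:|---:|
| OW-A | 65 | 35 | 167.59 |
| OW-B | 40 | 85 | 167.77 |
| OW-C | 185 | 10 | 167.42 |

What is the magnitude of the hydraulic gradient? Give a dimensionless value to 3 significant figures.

0.00331

With h = a·x + b·y + c and OW-A as origin, the differences give:
  (-25)·a + 50·b = +0.18
  120·a + (-25)·b = -0.17
Eliminate b (×(-25) and ×50, subtract): -5375·a = 4.000 → a = ∂h/∂x = -0.0007442
Back-substitute: b = ∂h/∂y = +0.003228.
|∇h| = √(-0.0007442² + 0.003228²) = 0.003313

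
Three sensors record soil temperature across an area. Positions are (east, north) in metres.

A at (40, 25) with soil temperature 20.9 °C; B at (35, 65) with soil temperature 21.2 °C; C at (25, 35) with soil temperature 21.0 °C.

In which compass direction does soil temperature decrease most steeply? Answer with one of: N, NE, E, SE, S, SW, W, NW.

S

Differences from A: to B (Δx, Δy, Δh) = (-5, 40, +0.3); to C = (-15, 10, +0.1).
Solve a·Δx + b·Δy = ΔT: det = (-5)·10 − (-15)·40 = 550.
∂T/∂x = [(+0.3)·10 − (+0.1)·40] / 550 = -0.001818
∂T/∂y = [(-5)·(+0.1) − (-15)·(+0.3)] / 550 = +0.007273
Steepest decrease is along −∇f = (+0.001818 E, -0.007273 N) → south.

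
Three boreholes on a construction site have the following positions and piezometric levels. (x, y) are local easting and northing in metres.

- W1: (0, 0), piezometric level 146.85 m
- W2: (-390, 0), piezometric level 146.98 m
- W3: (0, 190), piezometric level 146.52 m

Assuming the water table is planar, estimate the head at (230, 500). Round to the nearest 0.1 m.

∂h/∂x = (146.98 − 146.85) / (-390 − 0) = -0.0003333
∂h/∂y = (146.52 − 146.85) / (190 − 0) = -0.001737
h(230, 500) = 146.85 + (-0.0003333)·(230) + (-0.001737)·(500) = 146.85 -0.077 -0.868 = 145.905 m.

145.9 m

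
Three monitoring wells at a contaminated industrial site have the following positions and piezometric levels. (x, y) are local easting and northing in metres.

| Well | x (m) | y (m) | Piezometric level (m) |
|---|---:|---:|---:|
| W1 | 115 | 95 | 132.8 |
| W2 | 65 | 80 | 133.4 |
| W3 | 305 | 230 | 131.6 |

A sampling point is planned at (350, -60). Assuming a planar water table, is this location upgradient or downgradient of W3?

downgradient

With h = a·x + b·y + c and W1 as origin, the differences give:
  (-50)·a + (-15)·b = +0.6
  190·a + 135·b = -1.2
Eliminate b (×135 and ×(-15), subtract): -3900·a = 63.00 → a = ∂h/∂x = -0.01615
Back-substitute: b = ∂h/∂y = +0.01385.
Head at (350, -60) = 132.8 + (-0.01615)·(235) + (+0.01385)·(-155) = 126.86 m.
That is lower than the 131.6 m at W3, so the point is downgradient.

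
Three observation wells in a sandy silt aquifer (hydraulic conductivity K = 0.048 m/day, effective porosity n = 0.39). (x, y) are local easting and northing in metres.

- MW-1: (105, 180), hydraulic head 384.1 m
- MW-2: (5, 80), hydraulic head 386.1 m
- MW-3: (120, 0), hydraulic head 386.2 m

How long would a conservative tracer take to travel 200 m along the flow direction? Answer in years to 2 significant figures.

With h = a·x + b·y + c and MW-1 as origin, the differences give:
  (-100)·a + (-100)·b = +2.0
  15·a + (-180)·b = +2.1
Eliminate b (×(-180) and ×(-100), subtract): 19500·a = -150.00 → a = ∂h/∂x = -0.007692
Back-substitute: b = ∂h/∂y = -0.01231.
|∇h| = √(-0.007692² + -0.01231²) = 0.01452
Seepage velocity v = K·i/n = 0.048 × 0.01452 / 0.39 = 0.001787 m/day.
t = 200 / 0.001787 = 1.119e+05 days = 306 years.

310 years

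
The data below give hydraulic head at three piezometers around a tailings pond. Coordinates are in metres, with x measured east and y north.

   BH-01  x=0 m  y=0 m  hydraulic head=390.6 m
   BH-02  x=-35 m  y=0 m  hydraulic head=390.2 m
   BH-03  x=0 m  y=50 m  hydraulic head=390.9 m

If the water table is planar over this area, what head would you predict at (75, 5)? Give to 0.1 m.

391.5 m

∂h/∂x = (390.2 − 390.6) / (-35 − 0) = +0.01143
∂h/∂y = (390.9 − 390.6) / (50 − 0) = +0.006000
h(75, 5) = 390.6 + (+0.01143)·(75) + (+0.006000)·(5) = 390.6 +0.857 +0.030 = 391.487 m.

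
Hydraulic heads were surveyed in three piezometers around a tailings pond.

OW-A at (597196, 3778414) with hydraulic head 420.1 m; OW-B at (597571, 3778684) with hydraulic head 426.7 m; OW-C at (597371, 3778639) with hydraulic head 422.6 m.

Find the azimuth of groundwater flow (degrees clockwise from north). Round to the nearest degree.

Taking OW-A as reference: OW-B−OW-A = (375, 270, +6.6); OW-C−OW-A = (175, 225, +2.5).
Determinant of the coordinate differences = 375·225 − 175·270 = 37125.
∂h/∂x = [(+6.6)·225 − (+2.5)·270] / 37125 = +0.02182
∂h/∂y = [375·(+2.5) − 175·(+6.6)] / 37125 = -0.005859
Flow direction (−∇h) has components (-0.02182 E, +0.005859 N).
Azimuth = atan2(E, N) = atan2(-0.02182, +0.005859) = 285.0° ≈ 285°.

285°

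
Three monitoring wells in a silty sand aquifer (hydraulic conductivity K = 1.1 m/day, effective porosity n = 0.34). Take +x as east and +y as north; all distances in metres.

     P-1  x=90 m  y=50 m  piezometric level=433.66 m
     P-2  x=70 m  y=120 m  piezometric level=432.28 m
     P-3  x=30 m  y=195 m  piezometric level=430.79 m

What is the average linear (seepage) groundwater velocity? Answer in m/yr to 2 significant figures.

Differences from P-1: to P-2 (Δx, Δy, Δh) = (-20, 70, -1.38); to P-3 = (-60, 145, -2.87).
Solve a·Δx + b·Δy = Δh: det = (-20)·145 − (-60)·70 = 1300.
∂h/∂x = [(-1.38)·145 − (-2.87)·70] / 1300 = +0.0006154
∂h/∂y = [(-20)·(-2.87) − (-60)·(-1.38)] / 1300 = -0.01954
|∇h| = √(0.0006154² + -0.01954²) = 0.01955
Seepage velocity v = K·i/n = 1.1 × 0.01955 / 0.34 = 0.06325 m/day = 23.1 m/yr.

23 m/yr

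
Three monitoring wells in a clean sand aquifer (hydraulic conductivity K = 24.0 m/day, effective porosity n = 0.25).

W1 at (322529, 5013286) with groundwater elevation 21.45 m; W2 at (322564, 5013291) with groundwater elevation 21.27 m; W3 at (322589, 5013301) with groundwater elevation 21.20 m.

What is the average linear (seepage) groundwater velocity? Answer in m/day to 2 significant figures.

Differences from W1: to W2 (Δx, Δy, Δh) = (35, 5, -0.18); to W3 = (60, 15, -0.25).
Determinant of the coordinate differences = 35·15 − 60·5 = 225.
∂h/∂x = [(-0.18)·15 − (-0.25)·5] / 225 = -0.006444
∂h/∂y = [35·(-0.25) − 60·(-0.18)] / 225 = +0.009111
|∇h| = √(-0.006444² + 0.009111²) = 0.01116
Seepage velocity v = K·i/n = 24.0 × 0.01116 / 0.25 = 1.071 m/day.

1.1 m/day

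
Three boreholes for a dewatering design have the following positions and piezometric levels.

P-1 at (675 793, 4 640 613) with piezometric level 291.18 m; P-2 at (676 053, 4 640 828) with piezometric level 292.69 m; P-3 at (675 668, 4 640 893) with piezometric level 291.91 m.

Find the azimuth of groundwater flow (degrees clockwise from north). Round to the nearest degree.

Three-point gradient (reference P-1): Δ to P-2 = (260, 215, +1.51), Δ to P-3 = (-125, 280, +0.73).
∂h/∂x = +0.002667, ∂h/∂y = +0.003798 (det = 99675).
Flow direction (−∇h) has components (-0.002667 E, -0.003798 N).
Azimuth = atan2(E, N) = atan2(-0.002667, -0.003798) = 215.1° ≈ 215°.

215°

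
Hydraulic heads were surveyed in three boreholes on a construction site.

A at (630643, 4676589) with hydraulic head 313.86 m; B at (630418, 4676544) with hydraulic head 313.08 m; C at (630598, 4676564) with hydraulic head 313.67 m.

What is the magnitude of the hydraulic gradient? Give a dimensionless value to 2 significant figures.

0.0037

Taking A as reference: B−A = (-225, -45, -0.78); C−A = (-45, -25, -0.19).
Determinant of the coordinate differences = (-225)·(-25) − (-45)·(-45) = 3600.
∂h/∂x = [(-0.78)·(-25) − (-0.19)·(-45)] / 3600 = +0.003042
∂h/∂y = [(-225)·(-0.19) − (-45)·(-0.78)] / 3600 = +0.002125
|∇h| = √(0.003042² + 0.002125²) = 0.003711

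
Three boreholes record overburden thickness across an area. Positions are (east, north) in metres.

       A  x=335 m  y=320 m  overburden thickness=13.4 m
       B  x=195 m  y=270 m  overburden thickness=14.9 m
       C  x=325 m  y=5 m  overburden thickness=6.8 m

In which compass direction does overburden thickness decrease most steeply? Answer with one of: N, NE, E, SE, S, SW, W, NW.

With d = a·x + b·y + c and A as origin, the differences give:
  (-140)·a + (-50)·b = +1.5
  (-10)·a + (-315)·b = -6.6
Eliminate b (×(-315) and ×(-50), subtract): 43600·a = -802.50 → a = ∂d/∂x = -0.01841
Back-substitute: b = ∂d/∂y = +0.02154.
Steepest decrease is along −∇f = (+0.01841 E, -0.02154 N) → southeast.

SE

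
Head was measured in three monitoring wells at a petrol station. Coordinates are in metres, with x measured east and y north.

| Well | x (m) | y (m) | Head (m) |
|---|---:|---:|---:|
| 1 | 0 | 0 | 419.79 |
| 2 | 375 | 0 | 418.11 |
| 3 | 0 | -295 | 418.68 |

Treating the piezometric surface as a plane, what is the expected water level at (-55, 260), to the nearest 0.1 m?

421.0 m

∂h/∂x = (418.11 − 419.79) / (375 − 0) = -0.004480
∂h/∂y = (418.68 − 419.79) / (-295 − 0) = +0.003763
h(-55, 260) = 419.79 + (-0.004480)·(-55) + (+0.003763)·(260) = 419.79 +0.246 +0.978 = 421.015 m.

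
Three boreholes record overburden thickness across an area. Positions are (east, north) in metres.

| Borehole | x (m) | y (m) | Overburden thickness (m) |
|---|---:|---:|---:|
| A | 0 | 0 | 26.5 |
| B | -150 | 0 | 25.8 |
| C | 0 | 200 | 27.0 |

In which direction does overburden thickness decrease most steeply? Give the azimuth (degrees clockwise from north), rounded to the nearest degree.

∂d/∂x = (25.8 − 26.5) / (-150 − 0) = +0.004667
∂d/∂y = (27.0 − 26.5) / (200 − 0) = +0.002500
Steepest decrease is along −∇f: components (-0.004667 E, -0.002500 N).
Azimuth = atan2(-0.004667, -0.002500) = 241.8° ≈ 242°.

242°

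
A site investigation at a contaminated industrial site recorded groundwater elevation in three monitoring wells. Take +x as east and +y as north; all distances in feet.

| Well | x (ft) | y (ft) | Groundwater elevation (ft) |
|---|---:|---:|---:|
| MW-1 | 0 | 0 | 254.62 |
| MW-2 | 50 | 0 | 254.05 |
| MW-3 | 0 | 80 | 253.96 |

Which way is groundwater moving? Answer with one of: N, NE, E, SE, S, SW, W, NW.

∂h/∂x = (254.05 − 254.62) / (50 − 0) = -0.01140
∂h/∂y = (253.96 − 254.62) / (80 − 0) = -0.008250
Flow = −∇h = (+0.01140 east, +0.008250 north), which points northeast.

NE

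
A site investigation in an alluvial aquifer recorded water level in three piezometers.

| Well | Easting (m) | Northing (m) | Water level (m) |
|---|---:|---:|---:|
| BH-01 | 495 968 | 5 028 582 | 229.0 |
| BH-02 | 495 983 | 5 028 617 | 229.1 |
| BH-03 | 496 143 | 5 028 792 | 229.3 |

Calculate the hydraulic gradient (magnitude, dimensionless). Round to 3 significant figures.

Differences from BH-01: to BH-02 (Δx, Δy, Δh) = (15, 35, +0.1); to BH-03 = (175, 210, +0.3).
Determinant of the coordinate differences = 15·210 − 175·35 = -2975.
∂h/∂x = [(+0.1)·210 − (+0.3)·35] / -2975 = -0.003529
∂h/∂y = [15·(+0.3) − 175·(+0.1)] / -2975 = +0.004370
|∇h| = √(-0.003529² + 0.004370²) = 0.005617

0.00562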